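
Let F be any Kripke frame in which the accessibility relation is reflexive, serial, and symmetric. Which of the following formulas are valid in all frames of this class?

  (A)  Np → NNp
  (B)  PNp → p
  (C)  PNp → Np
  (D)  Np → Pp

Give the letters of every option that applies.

B, D

(A) Np → NNp (axiom 4) characterises the transitive frames. Such an R need not be transitive — not valid.
(B) PNp → p is the dual of axiom B, which corresponds to symmetry. Every such R is symmetric — valid.
(C) PNp → Np (the dual of axiom 5) characterises the euclidean frames. Such an R need not be euclidean — not valid.
(D) Np → Pp is axiom D; it is valid on a frame exactly when R is serial. Every such R is serial, so valid.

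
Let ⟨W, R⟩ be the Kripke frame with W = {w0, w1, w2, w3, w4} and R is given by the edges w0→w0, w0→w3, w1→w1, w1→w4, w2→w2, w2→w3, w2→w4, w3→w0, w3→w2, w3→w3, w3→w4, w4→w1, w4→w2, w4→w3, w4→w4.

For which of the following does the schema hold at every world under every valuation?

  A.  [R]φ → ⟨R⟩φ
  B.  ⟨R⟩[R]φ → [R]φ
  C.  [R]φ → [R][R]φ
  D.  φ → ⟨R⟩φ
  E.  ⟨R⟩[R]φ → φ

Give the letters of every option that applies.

A, D, E

R is reflexive: each world relates to itself.
R is symmetric: every R-edge is matched by its reverse.
R is not transitive: w0 R w3 and w3 R w2 but not w0 R w2.
R is not euclidean: w3 R w0 and w3 R w2 but not w0 R w2.
R is serial: every world has an R-successor.
(A) [R]φ → ⟨R⟩φ is axiom D, which corresponds to seriality. R is serial — valid.
(B) the dual of axiom 5: valid iff R is euclidean. R is not euclidean — not valid.
(C) axiom 4: valid iff R is transitive. R is not transitive — not valid.
(D) φ → ⟨R⟩φ is the dual of axiom T; it is valid on a frame exactly when R is reflexive. R is reflexive, so valid.
(E) ⟨R⟩[R]φ → φ (the dual of axiom B) characterises the symmetric frames. R is symmetric — valid.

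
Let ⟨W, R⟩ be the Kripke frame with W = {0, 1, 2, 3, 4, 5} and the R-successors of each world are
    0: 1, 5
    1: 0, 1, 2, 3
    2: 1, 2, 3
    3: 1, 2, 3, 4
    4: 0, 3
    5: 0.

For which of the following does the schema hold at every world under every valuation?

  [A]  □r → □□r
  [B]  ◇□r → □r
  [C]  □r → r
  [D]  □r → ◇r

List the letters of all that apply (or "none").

D

R is not reflexive: not 0 R 0.
R is not transitive: 0 R 1 and 1 R 0 but not 0 R 0.
R is not euclidean: 0 R 1 and 0 R 5 but not 1 R 5.
R is serial: every world has an R-successor.
(A) axiom 4: valid iff R is transitive. R is not transitive — not valid.
(B) the dual of axiom 5: valid iff R is euclidean. R is not euclidean — not valid.
(C) □r → r is axiom T; it is valid on a frame exactly when R is reflexive. R is not reflexive, so not valid.
(D) □r → ◇r is axiom D; it is valid on a frame exactly when R is serial. R is serial, so valid.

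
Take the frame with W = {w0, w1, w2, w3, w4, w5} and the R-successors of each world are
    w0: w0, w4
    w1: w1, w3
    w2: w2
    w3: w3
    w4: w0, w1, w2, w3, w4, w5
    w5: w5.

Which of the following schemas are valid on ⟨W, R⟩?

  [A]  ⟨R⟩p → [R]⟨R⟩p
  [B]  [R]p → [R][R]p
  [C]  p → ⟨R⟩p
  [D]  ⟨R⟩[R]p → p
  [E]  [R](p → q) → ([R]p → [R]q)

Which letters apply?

C, E

R is reflexive: each world relates to itself.
R is not symmetric: w1 R w3 but not w3 R w1.
R is not transitive: w0 R w4 and w4 R w1 but not w0 R w1.
R is not euclidean: w1 R w3 and w1 R w1 but not w3 R w1.
(A) ⟨R⟩p → [R]⟨R⟩p is axiom 5; it is valid on a frame exactly when R is euclidean. R is not euclidean, so not valid.
(B) [R]p → [R][R]p is axiom 4; it is valid on a frame exactly when R is transitive. R is not transitive, so not valid.
(C) p → ⟨R⟩p (the dual of axiom T) characterises the reflexive frames. R is reflexive — valid.
(D) ⟨R⟩[R]p → p is the dual of axiom B, which corresponds to symmetry. R is not symmetric — not valid.
(E) [R](p → q) → ([R]p → [R]q) is axiom K, valid on every Kripke frame — valid.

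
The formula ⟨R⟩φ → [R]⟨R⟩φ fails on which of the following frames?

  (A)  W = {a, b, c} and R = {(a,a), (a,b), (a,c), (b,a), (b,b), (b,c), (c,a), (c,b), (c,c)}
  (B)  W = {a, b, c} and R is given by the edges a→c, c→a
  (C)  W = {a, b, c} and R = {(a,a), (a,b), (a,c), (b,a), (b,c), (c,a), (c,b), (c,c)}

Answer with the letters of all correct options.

The schema ⟨R⟩φ → [R]⟨R⟩φ is axiom 5; it is valid on a frame iff R is euclidean.
(A) R is euclidean (any two R-successors of the same world are R-related), so the schema is valid here.
(B) R is not euclidean (a R c and a R c but not c R c), so the schema fails here.
(C) R is not euclidean (a R b and a R b but not b R b), so the schema fails here.

B, C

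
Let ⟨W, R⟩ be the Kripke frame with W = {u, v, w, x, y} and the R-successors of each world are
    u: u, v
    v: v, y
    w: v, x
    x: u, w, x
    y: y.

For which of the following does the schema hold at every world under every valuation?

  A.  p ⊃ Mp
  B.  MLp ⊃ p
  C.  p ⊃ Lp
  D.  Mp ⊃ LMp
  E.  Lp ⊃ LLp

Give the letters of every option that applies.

none

R is not reflexive: not w R w.
R is not symmetric: u R v but not v R u.
R is not transitive: u R v and v R y but not u R y.
R is not euclidean: u R v and u R u but not v R u.
R is not a subset of the identity: u R v with u ≠ v.
(A) the dual of axiom T: valid iff R is reflexive. R is not reflexive — not valid.
(B) MLp ⊃ p (the dual of axiom B) characterises the symmetric frames. R is not symmetric — not valid.
(C) p ⊃ Lp is valid only on frames where every R-edge is a self-loop. Here R ⊄ identity — not valid.
(D) Mp ⊃ LMp (axiom 5) characterises the euclidean frames. R is not euclidean — not valid.
(E) Lp ⊃ LLp is axiom 4, which corresponds to transitivity. R is not transitive — not valid.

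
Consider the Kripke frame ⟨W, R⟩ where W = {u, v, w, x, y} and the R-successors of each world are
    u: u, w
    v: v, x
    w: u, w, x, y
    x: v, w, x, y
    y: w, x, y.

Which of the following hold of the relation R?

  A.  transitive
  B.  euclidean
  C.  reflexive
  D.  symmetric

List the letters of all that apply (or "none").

C, D

(A) not transitive: u R w and w R x but not u R x.
(B) not euclidean: w R u and w R x but not u R x.
(C) reflexive: each world relates to itself.
(D) symmetric: every R-edge is matched by its reverse.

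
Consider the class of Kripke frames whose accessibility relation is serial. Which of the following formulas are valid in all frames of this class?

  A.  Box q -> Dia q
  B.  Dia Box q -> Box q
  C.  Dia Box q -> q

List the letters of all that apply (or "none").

(A) Box q -> Dia q is axiom D; it is valid on a frame exactly when R is serial. Every such R is serial, so valid.
(B) the dual of axiom 5: valid iff R is euclidean. Such an R need not be euclidean — not valid.
(C) Dia Box q -> q (the dual of axiom B) characterises the symmetric frames. Such an R need not be symmetric — not valid.

A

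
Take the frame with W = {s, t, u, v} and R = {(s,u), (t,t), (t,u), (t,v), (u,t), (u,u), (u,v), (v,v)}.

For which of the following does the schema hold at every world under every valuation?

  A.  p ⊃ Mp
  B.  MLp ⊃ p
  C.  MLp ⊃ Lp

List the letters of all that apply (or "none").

R is not reflexive: not s R s.
R is not symmetric: s R u but not u R s.
R is not euclidean: t R v and t R t but not v R t.
(A) the dual of axiom T: valid iff R is reflexive. R is not reflexive — not valid.
(B) MLp ⊃ p (the dual of axiom B) characterises the symmetric frames. R is not symmetric — not valid.
(C) MLp ⊃ Lp (the dual of axiom 5) characterises the euclidean frames. R is not euclidean — not valid.

none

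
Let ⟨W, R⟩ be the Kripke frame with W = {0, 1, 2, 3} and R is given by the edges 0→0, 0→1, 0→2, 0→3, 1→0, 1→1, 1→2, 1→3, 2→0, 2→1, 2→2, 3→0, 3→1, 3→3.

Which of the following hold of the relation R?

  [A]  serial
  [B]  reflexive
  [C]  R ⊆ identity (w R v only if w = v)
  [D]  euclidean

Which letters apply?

A, B

(A) serial: every world has an R-successor.
(B) reflexive: each world relates to itself.
(C) not ⊆ identity: 0 R 1 with 0 ≠ 1.
(D) not euclidean: 0 R 2 and 0 R 3 but not 2 R 3.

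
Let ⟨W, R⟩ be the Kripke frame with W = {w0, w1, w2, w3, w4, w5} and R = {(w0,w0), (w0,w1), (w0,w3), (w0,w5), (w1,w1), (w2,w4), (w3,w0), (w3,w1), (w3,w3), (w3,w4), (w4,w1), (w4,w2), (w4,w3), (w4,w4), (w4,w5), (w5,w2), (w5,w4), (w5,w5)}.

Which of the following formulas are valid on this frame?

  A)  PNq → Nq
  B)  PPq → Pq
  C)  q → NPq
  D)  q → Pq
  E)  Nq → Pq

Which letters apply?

E

R is not reflexive: not w2 R w2.
R is not symmetric: w0 R w1 but not w1 R w0.
R is not transitive: w0 R w3 and w3 R w4 but not w0 R w4.
R is not euclidean: w0 R w1 and w0 R w0 but not w1 R w0.
R is serial: every world has an R-successor.
(A) the dual of axiom 5: valid iff R is euclidean. R is not euclidean — not valid.
(B) PPq → Pq is the dual of axiom 4; it is valid on a frame exactly when R is transitive. R is not transitive, so not valid.
(C) axiom B: valid iff R is symmetric. R is not symmetric — not valid.
(D) q → Pq is the dual of axiom T; it is valid on a frame exactly when R is reflexive. R is not reflexive, so not valid.
(E) Nq → Pq (axiom D) characterises the serial frames. R is serial — valid.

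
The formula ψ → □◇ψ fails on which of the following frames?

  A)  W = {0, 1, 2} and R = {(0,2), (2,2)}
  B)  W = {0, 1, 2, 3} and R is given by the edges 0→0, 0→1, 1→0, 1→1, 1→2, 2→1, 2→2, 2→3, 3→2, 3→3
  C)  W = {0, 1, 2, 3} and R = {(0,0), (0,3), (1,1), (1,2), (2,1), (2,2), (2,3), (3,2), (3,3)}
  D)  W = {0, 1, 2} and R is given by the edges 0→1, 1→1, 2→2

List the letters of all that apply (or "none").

The schema ψ → □◇ψ is axiom B; it is valid on a frame iff R is symmetric.
(A) R is not symmetric (0 R 2 but not 2 R 0), so the schema fails here.
(B) R is symmetric (every R-edge is matched by its reverse), so the schema is valid here.
(C) R is not symmetric (0 R 3 but not 3 R 0), so the schema fails here.
(D) R is not symmetric (0 R 1 but not 1 R 0), so the schema fails here.

A, C, D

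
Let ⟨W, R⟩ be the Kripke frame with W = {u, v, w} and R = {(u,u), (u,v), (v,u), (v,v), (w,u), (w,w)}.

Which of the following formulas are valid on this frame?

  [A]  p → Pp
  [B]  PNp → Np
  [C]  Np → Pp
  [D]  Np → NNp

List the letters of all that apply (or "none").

A, C

R is reflexive: each world relates to itself.
R is not transitive: w R u and u R v but not w R v.
R is not euclidean: w R u and w R w but not u R w.
R is serial: every world has an R-successor.
(A) p → Pp is the dual of axiom T; it is valid on a frame exactly when R is reflexive. R is reflexive, so valid.
(B) the dual of axiom 5: valid iff R is euclidean. R is not euclidean — not valid.
(C) Np → Pp is axiom D; it is valid on a frame exactly when R is serial. R is serial, so valid.
(D) Np → NNp is axiom 4, which corresponds to transitivity. R is not transitive — not valid.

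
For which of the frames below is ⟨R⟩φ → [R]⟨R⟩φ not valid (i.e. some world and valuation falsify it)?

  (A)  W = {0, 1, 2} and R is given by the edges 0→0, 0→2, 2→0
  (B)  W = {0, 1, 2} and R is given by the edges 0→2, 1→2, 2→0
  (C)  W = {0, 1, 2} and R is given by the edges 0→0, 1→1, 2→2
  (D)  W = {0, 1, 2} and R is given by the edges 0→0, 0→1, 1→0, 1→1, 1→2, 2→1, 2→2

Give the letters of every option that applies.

The schema ⟨R⟩φ → [R]⟨R⟩φ is axiom 5; it is valid on a frame iff R is euclidean.
(A) R is not euclidean (0 R 2 and 0 R 2 but not 2 R 2), so the schema fails here.
(B) R is not euclidean (0 R 2 and 0 R 2 but not 2 R 2), so the schema fails here.
(C) R is euclidean (any two R-successors of the same world are R-related), so the schema is valid here.
(D) R is not euclidean (1 R 0 and 1 R 2 but not 0 R 2), so the schema fails here.

A, B, D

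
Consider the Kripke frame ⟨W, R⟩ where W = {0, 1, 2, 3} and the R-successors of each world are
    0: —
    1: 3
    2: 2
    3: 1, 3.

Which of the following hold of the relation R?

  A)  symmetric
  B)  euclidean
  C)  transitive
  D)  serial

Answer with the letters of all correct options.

A

(A) symmetric: every R-edge is matched by its reverse.
(B) not euclidean: 3 R 1 and 3 R 1 but not 1 R 1.
(C) not transitive: 1 R 3 and 3 R 1 but not 1 R 1.
(D) not serial: 0 has no R-successor.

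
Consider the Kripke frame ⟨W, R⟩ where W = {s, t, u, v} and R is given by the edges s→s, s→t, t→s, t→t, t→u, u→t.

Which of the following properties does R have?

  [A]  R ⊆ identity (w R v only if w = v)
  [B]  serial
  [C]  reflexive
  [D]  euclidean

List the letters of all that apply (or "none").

none

(A) not ⊆ identity: s R t with s ≠ t.
(B) not serial: v has no R-successor.
(C) not reflexive: not u R u.
(D) not euclidean: t R s and t R u but not s R u.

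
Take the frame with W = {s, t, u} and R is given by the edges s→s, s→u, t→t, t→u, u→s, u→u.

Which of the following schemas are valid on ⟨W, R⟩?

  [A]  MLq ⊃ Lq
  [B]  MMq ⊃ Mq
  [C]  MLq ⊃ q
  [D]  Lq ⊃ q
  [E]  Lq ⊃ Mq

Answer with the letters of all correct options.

D, E

R is reflexive: each world relates to itself.
R is not symmetric: t R u but not u R t.
R is not transitive: t R u and u R s but not t R s.
R is not euclidean: t R u and t R t but not u R t.
R is serial: every world has an R-successor.
(A) MLq ⊃ Lq (the dual of axiom 5) characterises the euclidean frames. R is not euclidean — not valid.
(B) MMq ⊃ Mq is the dual of axiom 4, which corresponds to transitivity. R is not transitive — not valid.
(C) MLq ⊃ q is the dual of axiom B; it is valid on a frame exactly when R is symmetric. R is not symmetric, so not valid.
(D) axiom T: valid iff R is reflexive. R is reflexive — valid.
(E) Lq ⊃ Mq is axiom D, which corresponds to seriality. R is serial — valid.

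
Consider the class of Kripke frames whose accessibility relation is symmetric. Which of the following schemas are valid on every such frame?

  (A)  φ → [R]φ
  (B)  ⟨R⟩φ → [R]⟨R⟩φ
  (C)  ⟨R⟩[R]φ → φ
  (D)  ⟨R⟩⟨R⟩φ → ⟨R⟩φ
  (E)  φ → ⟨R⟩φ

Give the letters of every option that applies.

(A) φ → [R]φ (equivalent to ◇p→p) corresponds to R being a subset of the identity. Such an R need not be a subset of the identity, so not valid.
(B) ⟨R⟩φ → [R]⟨R⟩φ is axiom 5, which corresponds to the euclidean property. Such an R need not be euclidean — not valid.
(C) the dual of axiom B: valid iff R is symmetric. Every such R is symmetric — valid.
(D) ⟨R⟩⟨R⟩φ → ⟨R⟩φ is the dual of axiom 4; it is valid on a frame exactly when R is transitive. Such an R need not be transitive, so not valid.
(E) φ → ⟨R⟩φ is the dual of axiom T; it is valid on a frame exactly when R is reflexive. Such an R need not be reflexive, so not valid.

C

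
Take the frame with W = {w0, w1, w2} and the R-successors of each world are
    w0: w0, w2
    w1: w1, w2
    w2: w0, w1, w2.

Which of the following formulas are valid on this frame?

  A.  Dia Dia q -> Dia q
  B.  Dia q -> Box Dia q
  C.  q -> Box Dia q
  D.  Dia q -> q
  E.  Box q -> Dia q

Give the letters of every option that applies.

R is symmetric: every R-edge is matched by its reverse.
R is not transitive: w0 R w2 and w2 R w1 but not w0 R w1.
R is not euclidean: w2 R w0 and w2 R w1 but not w0 R w1.
R is serial: every world has an R-successor.
R is not a subset of the identity: w0 R w2 with w0 ≠ w2.
(A) the dual of axiom 4: valid iff R is transitive. R is not transitive — not valid.
(B) Dia q -> Box Dia q (axiom 5) characterises the euclidean frames. R is not euclidean — not valid.
(C) q -> Box Dia q is axiom B, which corresponds to symmetry. R is symmetric — valid.
(D) Dia q -> q is the converse of T; it holds exactly when R ⊆ identity. Here R ⊄ identity — not valid.
(E) Box q -> Dia q (axiom D) characterises the serial frames. R is serial — valid.

C, E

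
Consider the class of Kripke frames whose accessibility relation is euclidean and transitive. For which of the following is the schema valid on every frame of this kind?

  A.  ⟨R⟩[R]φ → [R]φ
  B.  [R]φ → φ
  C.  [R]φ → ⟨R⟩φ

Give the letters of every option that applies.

(A) ⟨R⟩[R]φ → [R]φ (the dual of axiom 5) characterises the euclidean frames. Every such R is euclidean — valid.
(B) [R]φ → φ is axiom T; it is valid on a frame exactly when R is reflexive. Such an R need not be reflexive, so not valid.
(C) [R]φ → ⟨R⟩φ is axiom D, which corresponds to seriality. Such an R need not be serial — not valid.

A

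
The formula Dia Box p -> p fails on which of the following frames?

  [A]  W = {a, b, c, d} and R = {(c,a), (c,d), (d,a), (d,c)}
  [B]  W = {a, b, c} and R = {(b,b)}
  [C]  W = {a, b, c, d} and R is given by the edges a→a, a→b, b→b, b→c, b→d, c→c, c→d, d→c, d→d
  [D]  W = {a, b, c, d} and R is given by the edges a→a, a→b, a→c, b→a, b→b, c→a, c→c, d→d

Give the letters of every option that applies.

The schema Dia Box p -> p is the dual of axiom B; it is valid on a frame iff R is symmetric.
(A) R is not symmetric (c R a but not a R c), so the schema fails here.
(B) R is symmetric (every R-edge is matched by its reverse), so the schema is valid here.
(C) R is not symmetric (a R b but not b R a), so the schema fails here.
(D) R is symmetric (every R-edge is matched by its reverse), so the schema is valid here.

A, C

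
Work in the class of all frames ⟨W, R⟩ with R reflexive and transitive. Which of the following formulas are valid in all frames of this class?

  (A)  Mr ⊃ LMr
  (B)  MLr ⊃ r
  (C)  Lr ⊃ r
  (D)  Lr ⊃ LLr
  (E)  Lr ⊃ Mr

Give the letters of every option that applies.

Reflexive relations are serial.
(A) Mr ⊃ LMr is axiom 5, which corresponds to the euclidean property. Such an R need not be euclidean — not valid.
(B) the dual of axiom B: valid iff R is symmetric. Such an R need not be symmetric — not valid.
(C) Lr ⊃ r (axiom T) characterises the reflexive frames. Every such R is reflexive — valid.
(D) axiom 4: valid iff R is transitive. Every such R is transitive — valid.
(E) Lr ⊃ Mr is axiom D; it is valid on a frame exactly when R is serial. Every such R is serial, so valid.

C, D, E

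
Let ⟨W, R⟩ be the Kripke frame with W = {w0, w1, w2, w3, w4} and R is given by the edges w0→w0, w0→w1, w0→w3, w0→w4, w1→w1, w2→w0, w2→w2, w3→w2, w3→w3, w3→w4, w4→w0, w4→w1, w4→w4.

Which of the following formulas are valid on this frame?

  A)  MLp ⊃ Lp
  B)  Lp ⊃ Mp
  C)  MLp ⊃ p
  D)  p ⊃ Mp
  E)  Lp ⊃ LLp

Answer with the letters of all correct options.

B, D

R is reflexive: each world relates to itself.
R is not symmetric: w0 R w1 but not w1 R w0.
R is not transitive: w0 R w3 and w3 R w2 but not w0 R w2.
R is not euclidean: w0 R w1 and w0 R w0 but not w1 R w0.
R is serial: every world has an R-successor.
(A) MLp ⊃ Lp is the dual of axiom 5, which corresponds to the euclidean property. R is not euclidean — not valid.
(B) Lp ⊃ Mp (axiom D) characterises the serial frames. R is serial — valid.
(C) MLp ⊃ p is the dual of axiom B, which corresponds to symmetry. R is not symmetric — not valid.
(D) the dual of axiom T: valid iff R is reflexive. R is reflexive — valid.
(E) axiom 4: valid iff R is transitive. R is not transitive — not valid.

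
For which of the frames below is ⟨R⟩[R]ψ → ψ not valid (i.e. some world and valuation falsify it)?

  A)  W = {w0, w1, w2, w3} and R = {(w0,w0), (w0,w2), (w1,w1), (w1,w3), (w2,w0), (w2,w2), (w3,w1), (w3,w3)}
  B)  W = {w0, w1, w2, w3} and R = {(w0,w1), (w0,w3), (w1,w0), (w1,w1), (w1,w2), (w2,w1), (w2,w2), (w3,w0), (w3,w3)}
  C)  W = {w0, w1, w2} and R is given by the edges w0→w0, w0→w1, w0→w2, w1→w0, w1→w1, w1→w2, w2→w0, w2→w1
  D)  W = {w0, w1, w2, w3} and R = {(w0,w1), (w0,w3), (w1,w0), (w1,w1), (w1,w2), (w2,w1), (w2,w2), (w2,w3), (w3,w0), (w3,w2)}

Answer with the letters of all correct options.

The schema ⟨R⟩[R]ψ → ψ is the dual of axiom B; it is valid on a frame iff R is symmetric.
(A) R is symmetric (every R-edge is matched by its reverse), so the schema is valid here.
(B) R is symmetric (every R-edge is matched by its reverse), so the schema is valid here.
(C) R is symmetric (every R-edge is matched by its reverse), so the schema is valid here.
(D) R is symmetric (every R-edge is matched by its reverse), so the schema is valid here.

none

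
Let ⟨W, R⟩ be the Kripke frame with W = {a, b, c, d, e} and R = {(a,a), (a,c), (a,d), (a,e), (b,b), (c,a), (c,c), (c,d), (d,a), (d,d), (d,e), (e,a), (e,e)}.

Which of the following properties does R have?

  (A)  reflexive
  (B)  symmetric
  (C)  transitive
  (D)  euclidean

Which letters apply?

(A) reflexive: each world relates to itself.
(B) not symmetric: c R d but not d R c.
(C) not transitive: c R a and a R e but not c R e.
(D) not euclidean: a R c and a R e but not c R e.

A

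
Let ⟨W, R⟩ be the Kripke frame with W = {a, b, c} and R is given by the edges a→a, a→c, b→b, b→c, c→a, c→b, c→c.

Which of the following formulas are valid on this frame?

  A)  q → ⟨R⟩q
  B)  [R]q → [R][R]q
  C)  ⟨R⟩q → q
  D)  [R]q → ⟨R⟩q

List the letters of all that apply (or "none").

A, D

R is reflexive: each world relates to itself.
R is not transitive: a R c and c R b but not a R b.
R is serial: every world has an R-successor.
R is not a subset of the identity: a R c with a ≠ c.
(A) q → ⟨R⟩q (the dual of axiom T) characterises the reflexive frames. R is reflexive — valid.
(B) [R]q → [R][R]q (axiom 4) characterises the transitive frames. R is not transitive — not valid.
(C) ⟨R⟩q → q is the converse of T; it holds exactly when R ⊆ identity. Here R ⊄ identity — not valid.
(D) [R]q → ⟨R⟩q (axiom D) characterises the serial frames. R is serial — valid.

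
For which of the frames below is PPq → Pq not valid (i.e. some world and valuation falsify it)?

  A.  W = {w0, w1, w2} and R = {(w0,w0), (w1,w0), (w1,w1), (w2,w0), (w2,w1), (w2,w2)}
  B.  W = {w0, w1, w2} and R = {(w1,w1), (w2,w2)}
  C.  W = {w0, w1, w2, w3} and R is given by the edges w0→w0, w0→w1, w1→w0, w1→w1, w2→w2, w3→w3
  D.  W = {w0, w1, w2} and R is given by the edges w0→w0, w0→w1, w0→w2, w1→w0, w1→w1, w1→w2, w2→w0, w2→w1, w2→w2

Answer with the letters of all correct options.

The schema PPq → Pq is the dual of axiom 4; it is valid on a frame iff R is transitive.
(A) R is transitive (R is closed under composition), so the schema is valid here.
(B) R is transitive (R is closed under composition), so the schema is valid here.
(C) R is transitive (R is closed under composition), so the schema is valid here.
(D) R is transitive (R is closed under composition), so the schema is valid here.

none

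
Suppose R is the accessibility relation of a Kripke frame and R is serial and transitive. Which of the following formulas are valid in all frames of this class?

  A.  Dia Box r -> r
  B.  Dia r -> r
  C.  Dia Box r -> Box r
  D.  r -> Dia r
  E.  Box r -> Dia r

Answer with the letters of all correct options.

E

(A) Dia Box r -> r (the dual of axiom B) characterises the symmetric frames. Such an R need not be symmetric — not valid.
(B) Dia r -> r (the converse of T) corresponds to R being a subset of the identity. Such an R need not be a subset of the identity, so not valid.
(C) the dual of axiom 5: valid iff R is euclidean. Such an R need not be euclidean — not valid.
(D) the dual of axiom T: valid iff R is reflexive. Such an R need not be reflexive — not valid.
(E) axiom D: valid iff R is serial. Every such R is serial — valid.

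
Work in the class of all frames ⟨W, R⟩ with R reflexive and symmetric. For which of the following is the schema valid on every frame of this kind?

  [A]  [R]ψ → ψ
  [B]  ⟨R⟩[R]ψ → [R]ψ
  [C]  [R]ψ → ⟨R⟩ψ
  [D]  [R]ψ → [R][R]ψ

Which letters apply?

A, C

Reflexive relations are serial.
(A) [R]ψ → ψ is axiom T; it is valid on a frame exactly when R is reflexive. Every such R is reflexive, so valid.
(B) ⟨R⟩[R]ψ → [R]ψ (the dual of axiom 5) characterises the euclidean frames. Such an R need not be euclidean — not valid.
(C) [R]ψ → ⟨R⟩ψ is axiom D, which corresponds to seriality. Every such R is serial — valid.
(D) [R]ψ → [R][R]ψ is axiom 4; it is valid on a frame exactly when R is transitive. Such an R need not be transitive, so not valid.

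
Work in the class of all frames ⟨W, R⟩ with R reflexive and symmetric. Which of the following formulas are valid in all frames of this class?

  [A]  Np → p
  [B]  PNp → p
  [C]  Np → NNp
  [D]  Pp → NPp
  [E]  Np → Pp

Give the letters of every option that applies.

Reflexive relations are serial.
(A) Np → p is axiom T; it is valid on a frame exactly when R is reflexive. Every such R is reflexive, so valid.
(B) PNp → p (the dual of axiom B) characterises the symmetric frames. Every such R is symmetric — valid.
(C) Np → NNp is axiom 4, which corresponds to transitivity. Such an R need not be transitive — not valid.
(D) Pp → NPp is axiom 5, which corresponds to the euclidean property. Such an R need not be euclidean — not valid.
(E) Np → Pp is axiom D, which corresponds to seriality. Every such R is serial — valid.

A, B, E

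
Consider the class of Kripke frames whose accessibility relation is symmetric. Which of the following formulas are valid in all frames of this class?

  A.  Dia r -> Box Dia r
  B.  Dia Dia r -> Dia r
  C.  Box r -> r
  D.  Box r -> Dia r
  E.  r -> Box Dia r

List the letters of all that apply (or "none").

E

(A) Dia r -> Box Dia r is axiom 5; it is valid on a frame exactly when R is euclidean. Such an R need not be euclidean, so not valid.
(B) Dia Dia r -> Dia r (the dual of axiom 4) characterises the transitive frames. Such an R need not be transitive — not valid.
(C) axiom T: valid iff R is reflexive. Such an R need not be reflexive — not valid.
(D) Box r -> Dia r is axiom D; it is valid on a frame exactly when R is serial. Such an R need not be serial, so not valid.
(E) r -> Box Dia r is axiom B; it is valid on a frame exactly when R is symmetric. Every such R is symmetric, so valid.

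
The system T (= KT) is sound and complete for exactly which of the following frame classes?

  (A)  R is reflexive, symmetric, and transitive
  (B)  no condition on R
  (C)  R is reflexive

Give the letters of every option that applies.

(A) this class determines S5, not T (= KT).
(B) this class determines K, not T (= KT).
(C) T (= KT) is sound and complete for exactly this class.

C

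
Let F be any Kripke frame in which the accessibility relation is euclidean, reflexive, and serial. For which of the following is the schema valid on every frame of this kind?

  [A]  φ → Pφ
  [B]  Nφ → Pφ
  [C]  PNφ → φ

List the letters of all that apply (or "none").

A, B, C

A relation that is euclidean, reflexive, and serial is also symmetric and transitive.
(A) φ → Pφ is the dual of axiom T, which corresponds to reflexivity. Every such R is reflexive — valid.
(B) axiom D: valid iff R is serial. Every such R is serial — valid.
(C) PNφ → φ is the dual of axiom B; it is valid on a frame exactly when R is symmetric. Every such R is symmetric, so valid.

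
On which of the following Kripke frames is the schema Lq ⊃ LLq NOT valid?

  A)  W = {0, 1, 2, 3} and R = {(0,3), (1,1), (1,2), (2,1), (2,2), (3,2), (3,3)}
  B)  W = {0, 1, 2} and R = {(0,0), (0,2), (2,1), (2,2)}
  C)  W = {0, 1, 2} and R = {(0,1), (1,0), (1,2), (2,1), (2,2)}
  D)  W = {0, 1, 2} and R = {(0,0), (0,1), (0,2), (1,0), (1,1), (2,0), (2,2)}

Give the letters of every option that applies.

The schema Lq ⊃ LLq is axiom 4; it is valid on a frame iff R is transitive.
(A) R is not transitive (0 R 3 and 3 R 2 but not 0 R 2), so the schema fails here.
(B) R is not transitive (0 R 2 and 2 R 1 but not 0 R 1), so the schema fails here.
(C) R is not transitive (0 R 1 and 1 R 0 but not 0 R 0), so the schema fails here.
(D) R is not transitive (1 R 0 and 0 R 2 but not 1 R 2), so the schema fails here.

A, B, C, D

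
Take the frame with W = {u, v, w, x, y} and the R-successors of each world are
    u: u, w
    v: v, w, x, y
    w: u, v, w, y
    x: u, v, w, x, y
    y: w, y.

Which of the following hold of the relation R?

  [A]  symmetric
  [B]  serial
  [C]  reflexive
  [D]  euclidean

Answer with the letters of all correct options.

B, C

(A) not symmetric: v R y but not y R v.
(B) serial: every world has an R-successor.
(C) reflexive: each world relates to itself.
(D) not euclidean: v R w and v R x but not w R x.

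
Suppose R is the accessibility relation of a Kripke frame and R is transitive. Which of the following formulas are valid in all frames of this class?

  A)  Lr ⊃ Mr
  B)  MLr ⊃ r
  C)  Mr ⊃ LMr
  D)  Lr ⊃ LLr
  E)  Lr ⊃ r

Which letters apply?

D

(A) axiom D: valid iff R is serial. Such an R need not be serial — not valid.
(B) the dual of axiom B: valid iff R is symmetric. Such an R need not be symmetric — not valid.
(C) Mr ⊃ LMr is axiom 5; it is valid on a frame exactly when R is euclidean. Such an R need not be euclidean, so not valid.
(D) axiom 4: valid iff R is transitive. Every such R is transitive — valid.
(E) Lr ⊃ r is axiom T; it is valid on a frame exactly when R is reflexive. Such an R need not be reflexive, so not valid.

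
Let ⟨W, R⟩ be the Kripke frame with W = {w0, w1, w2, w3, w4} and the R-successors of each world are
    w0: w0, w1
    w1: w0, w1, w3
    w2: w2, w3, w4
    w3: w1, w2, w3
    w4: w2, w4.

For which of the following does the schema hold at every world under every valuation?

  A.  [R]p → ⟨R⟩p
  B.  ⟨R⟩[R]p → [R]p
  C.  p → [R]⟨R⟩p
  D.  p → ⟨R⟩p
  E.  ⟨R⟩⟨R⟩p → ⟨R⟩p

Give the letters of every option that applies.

A, C, D

R is reflexive: each world relates to itself.
R is symmetric: every R-edge is matched by its reverse.
R is not transitive: w0 R w1 and w1 R w3 but not w0 R w3.
R is not euclidean: w1 R w0 and w1 R w3 but not w0 R w3.
R is serial: every world has an R-successor.
(A) [R]p → ⟨R⟩p is axiom D; it is valid on a frame exactly when R is serial. R is serial, so valid.
(B) ⟨R⟩[R]p → [R]p is the dual of axiom 5; it is valid on a frame exactly when R is euclidean. R is not euclidean, so not valid.
(C) p → [R]⟨R⟩p is axiom B, which corresponds to symmetry. R is symmetric — valid.
(D) the dual of axiom T: valid iff R is reflexive. R is reflexive — valid.
(E) ⟨R⟩⟨R⟩p → ⟨R⟩p is the dual of axiom 4; it is valid on a frame exactly when R is transitive. R is not transitive, so not valid.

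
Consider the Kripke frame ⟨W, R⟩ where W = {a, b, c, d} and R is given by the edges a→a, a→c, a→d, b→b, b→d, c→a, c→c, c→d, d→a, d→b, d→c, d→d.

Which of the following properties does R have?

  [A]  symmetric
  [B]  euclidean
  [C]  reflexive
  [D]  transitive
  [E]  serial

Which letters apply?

A, C, E

(A) symmetric: every R-edge is matched by its reverse.
(B) not euclidean: d R a and d R b but not a R b.
(C) reflexive: each world relates to itself.
(D) not transitive: a R d and d R b but not a R b.
(E) serial: every world has an R-successor.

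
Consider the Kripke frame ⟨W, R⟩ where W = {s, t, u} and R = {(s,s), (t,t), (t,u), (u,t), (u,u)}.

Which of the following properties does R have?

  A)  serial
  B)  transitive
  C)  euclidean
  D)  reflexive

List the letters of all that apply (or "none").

A, B, C, D

(A) serial: every world has an R-successor.
(B) transitive: R is closed under composition.
(C) euclidean: any two R-successors of the same world are R-related.
(D) reflexive: each world relates to itself.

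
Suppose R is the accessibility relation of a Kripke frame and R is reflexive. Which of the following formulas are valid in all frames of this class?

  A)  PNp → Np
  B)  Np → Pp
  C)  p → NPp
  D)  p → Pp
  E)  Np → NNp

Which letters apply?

A reflexive relation is serial.
(A) the dual of axiom 5: valid iff R is euclidean. Such an R need not be euclidean — not valid.
(B) Np → Pp is axiom D, which corresponds to seriality. Every such R is serial — valid.
(C) p → NPp is axiom B; it is valid on a frame exactly when R is symmetric. Such an R need not be symmetric, so not valid.
(D) p → Pp is the dual of axiom T, which corresponds to reflexivity. Every such R is reflexive — valid.
(E) axiom 4: valid iff R is transitive. Such an R need not be transitive — not valid.

B, D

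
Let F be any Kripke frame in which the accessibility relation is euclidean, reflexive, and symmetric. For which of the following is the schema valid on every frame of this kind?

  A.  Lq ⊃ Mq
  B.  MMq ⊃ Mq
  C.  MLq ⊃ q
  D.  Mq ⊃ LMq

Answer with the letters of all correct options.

A relation that is euclidean, reflexive, and symmetric is also serial and transitive.
(A) axiom D: valid iff R is serial. Every such R is serial — valid.
(B) MMq ⊃ Mq is the dual of axiom 4; it is valid on a frame exactly when R is transitive. Every such R is transitive, so valid.
(C) the dual of axiom B: valid iff R is symmetric. Every such R is symmetric — valid.
(D) Mq ⊃ LMq is axiom 5, which corresponds to the euclidean property. Every such R is euclidean — valid.

A, B, C, D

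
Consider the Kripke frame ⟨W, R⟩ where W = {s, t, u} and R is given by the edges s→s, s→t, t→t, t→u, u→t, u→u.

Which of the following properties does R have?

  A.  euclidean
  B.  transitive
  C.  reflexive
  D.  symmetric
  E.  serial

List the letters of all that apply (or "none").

C, E

(A) not euclidean: s R t and s R s but not t R s.
(B) not transitive: s R t and t R u but not s R u.
(C) reflexive: each world relates to itself.
(D) not symmetric: s R t but not t R s.
(E) serial: every world has an R-successor.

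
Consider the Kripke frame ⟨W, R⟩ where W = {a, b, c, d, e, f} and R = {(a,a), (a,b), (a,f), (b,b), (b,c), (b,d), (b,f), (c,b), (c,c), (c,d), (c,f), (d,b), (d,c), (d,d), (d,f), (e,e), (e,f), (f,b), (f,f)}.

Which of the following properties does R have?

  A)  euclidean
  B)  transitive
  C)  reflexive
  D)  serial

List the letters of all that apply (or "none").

C, D

(A) not euclidean: a R b and a R a but not b R a.
(B) not transitive: a R b and b R c but not a R c.
(C) reflexive: each world relates to itself.
(D) serial: every world has an R-successor.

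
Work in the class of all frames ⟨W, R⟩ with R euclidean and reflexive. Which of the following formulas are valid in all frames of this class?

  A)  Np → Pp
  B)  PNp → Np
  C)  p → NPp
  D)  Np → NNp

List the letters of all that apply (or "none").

A reflexive euclidean relation is also symmetric (from wRw and wRv the euclidean condition gives vRw) and hence transitive; it is an equivalence relation.
(A) Np → Pp is axiom D; it is valid on a frame exactly when R is serial. Every such R is serial, so valid.
(B) PNp → Np is the dual of axiom 5, which corresponds to the euclidean property. Every such R is euclidean — valid.
(C) axiom B: valid iff R is symmetric. Every such R is symmetric — valid.
(D) Np → NNp is axiom 4; it is valid on a frame exactly when R is transitive. Every such R is transitive, so valid.

A, B, C, D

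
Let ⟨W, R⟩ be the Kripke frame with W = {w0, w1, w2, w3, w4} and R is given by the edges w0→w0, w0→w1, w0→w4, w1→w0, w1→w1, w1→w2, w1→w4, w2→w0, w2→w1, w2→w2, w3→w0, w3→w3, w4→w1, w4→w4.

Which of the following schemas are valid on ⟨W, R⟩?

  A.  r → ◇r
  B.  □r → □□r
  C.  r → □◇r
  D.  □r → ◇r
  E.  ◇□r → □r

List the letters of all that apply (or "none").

R is reflexive: each world relates to itself.
R is not symmetric: w0 R w4 but not w4 R w0.
R is not transitive: w0 R w1 and w1 R w2 but not w0 R w2.
R is not euclidean: w0 R w4 and w0 R w0 but not w4 R w0.
R is serial: every world has an R-successor.
(A) r → ◇r is the dual of axiom T, which corresponds to reflexivity. R is reflexive — valid.
(B) □r → □□r is axiom 4, which corresponds to transitivity. R is not transitive — not valid.
(C) r → □◇r (axiom B) characterises the symmetric frames. R is not symmetric — not valid.
(D) □r → ◇r is axiom D, which corresponds to seriality. R is serial — valid.
(E) the dual of axiom 5: valid iff R is euclidean. R is not euclidean — not valid.

A, D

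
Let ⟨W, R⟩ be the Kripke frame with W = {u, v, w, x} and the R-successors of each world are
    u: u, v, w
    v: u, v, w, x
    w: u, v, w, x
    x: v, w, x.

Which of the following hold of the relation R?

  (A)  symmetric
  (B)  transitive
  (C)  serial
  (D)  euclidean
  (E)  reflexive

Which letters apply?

A, C, E

(A) symmetric: every R-edge is matched by its reverse.
(B) not transitive: u R v and v R x but not u R x.
(C) serial: every world has an R-successor.
(D) not euclidean: v R u and v R x but not u R x.
(E) reflexive: each world relates to itself.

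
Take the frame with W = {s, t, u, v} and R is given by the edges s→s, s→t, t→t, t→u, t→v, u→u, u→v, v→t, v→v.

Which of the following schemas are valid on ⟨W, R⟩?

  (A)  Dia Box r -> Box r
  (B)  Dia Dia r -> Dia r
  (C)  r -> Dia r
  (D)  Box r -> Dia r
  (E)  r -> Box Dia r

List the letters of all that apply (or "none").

C, D

R is reflexive: each world relates to itself.
R is not symmetric: s R t but not t R s.
R is not transitive: s R t and t R u but not s R u.
R is not euclidean: s R t and s R s but not t R s.
R is serial: every world has an R-successor.
(A) Dia Box r -> Box r is the dual of axiom 5, which corresponds to the euclidean property. R is not euclidean — not valid.
(B) the dual of axiom 4: valid iff R is transitive. R is not transitive — not valid.
(C) r -> Dia r is the dual of axiom T, which corresponds to reflexivity. R is reflexive — valid.
(D) Box r -> Dia r is axiom D; it is valid on a frame exactly when R is serial. R is serial, so valid.
(E) r -> Box Dia r is axiom B; it is valid on a frame exactly when R is symmetric. R is not symmetric, so not valid.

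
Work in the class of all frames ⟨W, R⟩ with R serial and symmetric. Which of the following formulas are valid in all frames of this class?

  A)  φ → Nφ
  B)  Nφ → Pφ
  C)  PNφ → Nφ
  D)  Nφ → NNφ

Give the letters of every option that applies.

(A) φ → Nφ is valid only on frames where every R-edge is a self-loop. Such an R need not be a subset of the identity — not valid.
(B) Nφ → Pφ (axiom D) characterises the serial frames. Every such R is serial — valid.
(C) the dual of axiom 5: valid iff R is euclidean. Such an R need not be euclidean — not valid.
(D) axiom 4: valid iff R is transitive. Such an R need not be transitive — not valid.

B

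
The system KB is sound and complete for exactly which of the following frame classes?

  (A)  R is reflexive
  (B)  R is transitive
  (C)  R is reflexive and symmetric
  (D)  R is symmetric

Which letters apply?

(A) this class determines T (= KT), not KB.
(B) this class determines K4, not KB.
(C) this class determines B (= KTB), not KB.
(D) KB is sound and complete for exactly this class.

D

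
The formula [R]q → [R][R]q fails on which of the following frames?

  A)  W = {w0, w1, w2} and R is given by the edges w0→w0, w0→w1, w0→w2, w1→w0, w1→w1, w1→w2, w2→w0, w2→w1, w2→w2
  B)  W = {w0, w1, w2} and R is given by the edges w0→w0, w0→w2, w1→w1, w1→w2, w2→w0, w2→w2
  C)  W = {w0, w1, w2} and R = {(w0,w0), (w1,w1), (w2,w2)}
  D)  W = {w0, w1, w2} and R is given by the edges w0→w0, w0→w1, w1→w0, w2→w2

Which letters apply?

B, D

The schema [R]q → [R][R]q is axiom 4; it is valid on a frame iff R is transitive.
(A) R is transitive (R is closed under composition), so the schema is valid here.
(B) R is not transitive (w1 R w2 and w2 R w0 but not w1 R w0), so the schema fails here.
(C) R is transitive (R is closed under composition), so the schema is valid here.
(D) R is not transitive (w1 R w0 and w0 R w1 but not w1 R w1), so the schema fails here.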